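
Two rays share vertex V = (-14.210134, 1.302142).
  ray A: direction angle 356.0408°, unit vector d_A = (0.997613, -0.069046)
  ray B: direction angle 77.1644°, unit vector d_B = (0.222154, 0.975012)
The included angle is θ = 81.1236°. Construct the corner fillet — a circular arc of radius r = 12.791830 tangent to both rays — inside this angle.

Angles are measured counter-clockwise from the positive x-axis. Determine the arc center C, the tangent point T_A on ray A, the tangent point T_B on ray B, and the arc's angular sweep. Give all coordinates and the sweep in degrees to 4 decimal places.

center=(1.5821,13.0316) T_A=(0.6988,0.2703) T_B=(-10.8901,15.8733) sweep=98.8764

bisector direction at 36.6026° = (0.802790,0.596261)
center distance |VC| = r/sin(θ/2) = 12.791830/sin(40.5618°) = 19.671632
C = V + |VC|·bis = (1.5821,13.0316)
T_A = V + ((C−V)·d_A)·d_A = V + 14.9446·d_A = (0.6988,0.2703)
T_B = V + ((C−V)·d_B)·d_B = V + 14.9446·d_B = (-10.8901,15.8733)
sweep = 180° − θ = 98.8764°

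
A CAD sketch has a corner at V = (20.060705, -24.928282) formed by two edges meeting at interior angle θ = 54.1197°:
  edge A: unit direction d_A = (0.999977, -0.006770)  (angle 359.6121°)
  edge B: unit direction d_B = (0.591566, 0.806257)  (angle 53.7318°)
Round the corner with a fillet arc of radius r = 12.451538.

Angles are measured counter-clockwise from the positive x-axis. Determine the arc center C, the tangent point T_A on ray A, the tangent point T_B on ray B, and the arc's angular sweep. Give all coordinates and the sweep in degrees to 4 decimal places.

center=(44.5190,-12.6420) T_A=(44.4347,-25.0933) T_B=(34.4799,-5.2761) sweep=125.8803

bisector direction at 26.6719° = (0.893591,0.448882)
center distance |VC| = r/sin(θ/2) = 12.451538/sin(27.0599°) = 27.370771
C = V + |VC|·bis = (44.5190,-12.6420)
T_A = V + ((C−V)·d_A)·d_A = V + 24.3745·d_A = (44.4347,-25.0933)
T_B = V + ((C−V)·d_B)·d_B = V + 24.3745·d_B = (34.4799,-5.2761)
sweep = 180° − θ = 125.8803°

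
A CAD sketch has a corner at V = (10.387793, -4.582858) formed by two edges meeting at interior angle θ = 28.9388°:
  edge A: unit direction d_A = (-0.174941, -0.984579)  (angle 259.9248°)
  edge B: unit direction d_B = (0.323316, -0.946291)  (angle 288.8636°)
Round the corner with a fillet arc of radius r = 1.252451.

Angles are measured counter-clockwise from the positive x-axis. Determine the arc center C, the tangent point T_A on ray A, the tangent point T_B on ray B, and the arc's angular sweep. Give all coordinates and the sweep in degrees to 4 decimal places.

center=(10.7718,-9.5807) T_A=(9.5387,-9.3616) T_B=(11.9570,-9.1757) sweep=151.0612

bisector direction at 274.3942° = (0.076618,-0.997061)
center distance |VC| = r/sin(θ/2) = 1.252451/sin(14.4694°) = 5.012553
C = V + |VC|·bis = (10.7718,-9.5807)
T_A = V + ((C−V)·d_A)·d_A = V + 4.8536·d_A = (9.5387,-9.3616)
T_B = V + ((C−V)·d_B)·d_B = V + 4.8536·d_B = (11.9570,-9.1757)
sweep = 180° − θ = 151.0612°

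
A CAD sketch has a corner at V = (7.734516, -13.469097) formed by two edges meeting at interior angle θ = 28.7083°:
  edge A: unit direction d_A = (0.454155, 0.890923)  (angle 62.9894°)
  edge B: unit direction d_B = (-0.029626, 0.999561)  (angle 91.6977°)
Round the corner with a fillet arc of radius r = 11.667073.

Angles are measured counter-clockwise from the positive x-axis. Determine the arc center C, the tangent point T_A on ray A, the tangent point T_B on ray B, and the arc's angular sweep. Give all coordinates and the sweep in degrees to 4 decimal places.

bisector direction at 77.3436° = (0.219105,0.975701)
center distance |VC| = r/sin(θ/2) = 11.667073/sin(14.3542°) = 47.060833
C = V + |VC|·bis = (18.0458,32.4482)
T_A = V + ((C−V)·d_A)·d_A = V + 45.5917·d_A = (28.4402,27.1496)
T_B = V + ((C−V)·d_B)·d_B = V + 45.5917·d_B = (6.3838,32.1026)
sweep = 180° − θ = 151.2917°

center=(18.0458,32.4482) T_A=(28.4402,27.1496) T_B=(6.3838,32.1026) sweep=151.2917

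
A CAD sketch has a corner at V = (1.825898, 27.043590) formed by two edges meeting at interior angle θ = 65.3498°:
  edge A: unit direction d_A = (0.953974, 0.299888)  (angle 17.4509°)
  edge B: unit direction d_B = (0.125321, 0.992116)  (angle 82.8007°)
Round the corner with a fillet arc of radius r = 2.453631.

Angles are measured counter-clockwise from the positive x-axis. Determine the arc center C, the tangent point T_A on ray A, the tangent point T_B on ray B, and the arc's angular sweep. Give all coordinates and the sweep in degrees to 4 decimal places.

center=(4.7396,30.5315) T_A=(5.4754,28.1908) T_B=(2.3053,30.8390) sweep=114.6502

bisector direction at 50.1258° = (0.641104,0.767454)
center distance |VC| = r/sin(θ/2) = 2.453631/sin(32.6749°) = 4.544842
C = V + |VC|·bis = (4.7396,30.5315)
T_A = V + ((C−V)·d_A)·d_A = V + 3.8256·d_A = (5.4754,28.1908)
T_B = V + ((C−V)·d_B)·d_B = V + 3.8256·d_B = (2.3053,30.8390)
sweep = 180° − θ = 114.6502°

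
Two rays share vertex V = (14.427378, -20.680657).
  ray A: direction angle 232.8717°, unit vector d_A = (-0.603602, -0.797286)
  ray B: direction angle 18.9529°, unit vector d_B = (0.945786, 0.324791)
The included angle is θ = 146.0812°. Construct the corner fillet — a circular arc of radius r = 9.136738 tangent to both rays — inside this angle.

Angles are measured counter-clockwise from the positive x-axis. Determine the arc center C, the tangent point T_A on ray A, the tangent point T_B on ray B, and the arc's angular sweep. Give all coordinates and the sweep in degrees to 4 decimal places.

center=(20.0302,-28.4171) T_A=(12.7456,-22.9021) T_B=(17.0626,-19.7757) sweep=33.9188

bisector direction at 305.9123° = (0.586546,-0.809916)
center distance |VC| = r/sin(θ/2) = 9.136738/sin(73.0406°) = 9.552145
C = V + |VC|·bis = (20.0302,-28.4171)
T_A = V + ((C−V)·d_A)·d_A = V + 2.7863·d_A = (12.7456,-22.9021)
T_B = V + ((C−V)·d_B)·d_B = V + 2.7863·d_B = (17.0626,-19.7757)
sweep = 180° − θ = 33.9188°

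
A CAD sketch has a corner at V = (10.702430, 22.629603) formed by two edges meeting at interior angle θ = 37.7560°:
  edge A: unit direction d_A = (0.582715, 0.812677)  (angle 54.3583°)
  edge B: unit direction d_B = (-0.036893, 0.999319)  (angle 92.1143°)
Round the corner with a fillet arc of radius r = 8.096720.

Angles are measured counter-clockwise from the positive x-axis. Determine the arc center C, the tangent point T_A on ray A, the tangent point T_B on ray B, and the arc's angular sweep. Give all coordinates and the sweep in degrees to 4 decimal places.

bisector direction at 73.2363° = (0.288425,0.957502)
center distance |VC| = r/sin(θ/2) = 8.096720/sin(18.8780°) = 25.024314
C = V + |VC|·bis = (17.9201,46.5904)
T_A = V + ((C−V)·d_A)·d_A = V + 23.6782·d_A = (24.5001,41.8724)
T_B = V + ((C−V)·d_B)·d_B = V + 23.6782·d_B = (9.8289,46.2917)
sweep = 180° − θ = 142.2440°

center=(17.9201,46.5904) T_A=(24.5001,41.8724) T_B=(9.8289,46.2917) sweep=142.2440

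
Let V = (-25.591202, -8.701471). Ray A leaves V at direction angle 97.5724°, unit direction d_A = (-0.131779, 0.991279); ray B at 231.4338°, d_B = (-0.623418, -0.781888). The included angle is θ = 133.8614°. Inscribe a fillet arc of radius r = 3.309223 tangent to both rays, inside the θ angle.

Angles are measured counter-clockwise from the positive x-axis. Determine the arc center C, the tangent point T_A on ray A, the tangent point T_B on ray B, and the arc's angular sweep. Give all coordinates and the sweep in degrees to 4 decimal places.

center=(-29.0573,-7.7404) T_A=(-25.7769,-7.3044) T_B=(-26.4699,-9.8035) sweep=46.1386

bisector direction at 164.5031° = (-0.963645,0.267186)
center distance |VC| = r/sin(θ/2) = 3.309223/sin(66.9307°) = 3.596858
C = V + |VC|·bis = (-29.0573,-7.7404)
T_A = V + ((C−V)·d_A)·d_A = V + 1.4094·d_A = (-25.7769,-7.3044)
T_B = V + ((C−V)·d_B)·d_B = V + 1.4094·d_B = (-26.4699,-9.8035)
sweep = 180° − θ = 46.1386°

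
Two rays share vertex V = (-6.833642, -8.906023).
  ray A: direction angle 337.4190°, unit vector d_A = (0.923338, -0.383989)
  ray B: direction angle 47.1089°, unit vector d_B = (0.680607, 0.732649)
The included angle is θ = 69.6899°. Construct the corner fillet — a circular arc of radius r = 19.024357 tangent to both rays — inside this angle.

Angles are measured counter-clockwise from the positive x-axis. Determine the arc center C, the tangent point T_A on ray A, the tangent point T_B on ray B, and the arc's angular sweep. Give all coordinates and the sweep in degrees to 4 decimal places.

bisector direction at 12.2640° = (0.977179,0.212416)
center distance |VC| = r/sin(θ/2) = 19.024357/sin(34.8449°) = 33.296760
C = V + |VC|·bis = (25.7033,-1.8333)
T_A = V + ((C−V)·d_A)·d_A = V + 27.3267·d_A = (18.3981,-19.3992)
T_B = V + ((C−V)·d_B)·d_B = V + 27.3267·d_B = (11.7651,11.1148)
sweep = 180° − θ = 110.3101°

center=(25.7033,-1.8333) T_A=(18.3981,-19.3992) T_B=(11.7651,11.1148) sweep=110.3101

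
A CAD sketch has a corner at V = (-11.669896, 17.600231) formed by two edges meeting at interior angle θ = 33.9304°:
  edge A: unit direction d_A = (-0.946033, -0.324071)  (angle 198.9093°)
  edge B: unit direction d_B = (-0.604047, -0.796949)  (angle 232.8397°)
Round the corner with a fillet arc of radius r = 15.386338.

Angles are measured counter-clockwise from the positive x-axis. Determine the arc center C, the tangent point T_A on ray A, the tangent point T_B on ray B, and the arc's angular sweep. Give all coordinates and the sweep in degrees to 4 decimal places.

bisector direction at 215.8745° = (-0.810303,-0.586012)
center distance |VC| = r/sin(θ/2) = 15.386338/sin(16.9652°) = 52.730714
C = V + |VC|·bis = (-54.3977,-13.3006)
T_A = V + ((C−V)·d_A)·d_A = V + 50.4360·d_A = (-59.3840,1.2554)
T_B = V + ((C−V)·d_B)·d_B = V + 50.4360·d_B = (-42.1356,-22.5947)
sweep = 180° − θ = 146.0696°

center=(-54.3977,-13.3006) T_A=(-59.3840,1.2554) T_B=(-42.1356,-22.5947) sweep=146.0696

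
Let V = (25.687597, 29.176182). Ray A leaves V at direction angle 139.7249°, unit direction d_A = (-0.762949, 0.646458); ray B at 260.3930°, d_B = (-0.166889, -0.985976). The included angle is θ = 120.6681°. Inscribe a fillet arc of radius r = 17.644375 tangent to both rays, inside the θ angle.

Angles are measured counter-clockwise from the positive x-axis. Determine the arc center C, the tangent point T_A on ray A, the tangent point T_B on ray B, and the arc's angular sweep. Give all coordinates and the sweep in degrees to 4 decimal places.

bisector direction at 200.0589° = (-0.939340,-0.342987)
center distance |VC| = r/sin(θ/2) = 17.644375/sin(60.3340°) = 20.305963
C = V + |VC|·bis = (6.6134,22.2115)
T_A = V + ((C−V)·d_A)·d_A = V + 10.0503·d_A = (18.0197,35.6733)
T_B = V + ((C−V)·d_B)·d_B = V + 10.0503·d_B = (24.0103,19.2668)
sweep = 180° − θ = 59.3319°

center=(6.6134,22.2115) T_A=(18.0197,35.6733) T_B=(24.0103,19.2668) sweep=59.3319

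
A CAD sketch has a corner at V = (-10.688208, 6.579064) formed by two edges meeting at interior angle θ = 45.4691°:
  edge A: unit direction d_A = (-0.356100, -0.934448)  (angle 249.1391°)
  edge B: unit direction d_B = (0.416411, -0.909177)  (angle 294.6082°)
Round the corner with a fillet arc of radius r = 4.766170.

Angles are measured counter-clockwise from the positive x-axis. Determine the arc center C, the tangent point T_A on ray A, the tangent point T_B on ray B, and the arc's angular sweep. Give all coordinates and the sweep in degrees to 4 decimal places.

bisector direction at 271.8736° = (0.032696,-0.999465)
center distance |VC| = r/sin(θ/2) = 4.766170/sin(22.7345°) = 12.332821
C = V + |VC|·bis = (-10.2850,-5.7472)
T_A = V + ((C−V)·d_A)·d_A = V + 11.3746·d_A = (-14.7387,-4.0499)
T_B = V + ((C−V)·d_B)·d_B = V + 11.3746·d_B = (-5.9517,-3.7625)
sweep = 180° − θ = 134.5309°

center=(-10.2850,-5.7472) T_A=(-14.7387,-4.0499) T_B=(-5.9517,-3.7625) sweep=134.5309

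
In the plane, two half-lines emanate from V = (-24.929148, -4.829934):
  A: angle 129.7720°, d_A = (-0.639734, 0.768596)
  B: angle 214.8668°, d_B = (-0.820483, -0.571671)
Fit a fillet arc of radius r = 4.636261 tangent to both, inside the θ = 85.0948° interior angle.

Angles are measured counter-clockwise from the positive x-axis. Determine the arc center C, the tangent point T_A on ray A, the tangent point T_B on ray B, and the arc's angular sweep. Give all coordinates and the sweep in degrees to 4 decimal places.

bisector direction at 172.3194° = (-0.991029,0.133651)
center distance |VC| = r/sin(θ/2) = 4.636261/sin(42.5474°) = 6.856347
C = V + |VC|·bis = (-31.7240,-3.9136)
T_A = V + ((C−V)·d_A)·d_A = V + 5.0512·d_A = (-28.1606,-0.9476)
T_B = V + ((C−V)·d_B)·d_B = V + 5.0512·d_B = (-29.0736,-7.7176)
sweep = 180° − θ = 94.9052°

center=(-31.7240,-3.9136) T_A=(-28.1606,-0.9476) T_B=(-29.0736,-7.7176) sweep=94.9052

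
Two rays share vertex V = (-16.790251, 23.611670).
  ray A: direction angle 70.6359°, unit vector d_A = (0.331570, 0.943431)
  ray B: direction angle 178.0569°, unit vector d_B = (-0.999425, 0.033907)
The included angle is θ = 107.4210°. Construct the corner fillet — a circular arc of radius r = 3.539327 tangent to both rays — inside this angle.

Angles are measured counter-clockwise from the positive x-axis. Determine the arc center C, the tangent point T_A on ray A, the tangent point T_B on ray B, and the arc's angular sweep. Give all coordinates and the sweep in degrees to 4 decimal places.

bisector direction at 124.3464° = (-0.564195,0.825642)
center distance |VC| = r/sin(θ/2) = 3.539327/sin(53.7105°) = 4.391024
C = V + |VC|·bis = (-19.2676,27.2371)
T_A = V + ((C−V)·d_A)·d_A = V + 2.5989·d_A = (-15.9285,26.0635)
T_B = V + ((C−V)·d_B)·d_B = V + 2.5989·d_B = (-19.3877,23.6998)
sweep = 180° − θ = 72.5790°

center=(-19.2676,27.2371) T_A=(-15.9285,26.0635) T_B=(-19.3877,23.6998) sweep=72.5790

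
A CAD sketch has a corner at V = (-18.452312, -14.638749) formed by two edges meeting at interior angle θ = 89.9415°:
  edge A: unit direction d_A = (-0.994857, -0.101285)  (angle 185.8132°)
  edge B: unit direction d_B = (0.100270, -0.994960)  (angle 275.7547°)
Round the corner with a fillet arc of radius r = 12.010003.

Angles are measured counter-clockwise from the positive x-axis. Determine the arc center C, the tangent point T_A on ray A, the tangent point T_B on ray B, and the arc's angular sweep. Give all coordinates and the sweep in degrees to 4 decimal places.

bisector direction at 230.7840° = (-0.632246,-0.774767)
center distance |VC| = r/sin(θ/2) = 12.010003/sin(44.9708°) = 16.993387
C = V + |VC|·bis = (-29.1963,-27.8047)
T_A = V + ((C−V)·d_A)·d_A = V + 12.0223·d_A = (-30.4128,-15.8564)
T_B = V + ((C−V)·d_B)·d_B = V + 12.0223·d_B = (-17.2468,-26.6004)
sweep = 180° − θ = 90.0585°

center=(-29.1963,-27.8047) T_A=(-30.4128,-15.8564) T_B=(-17.2468,-26.6004) sweep=90.0585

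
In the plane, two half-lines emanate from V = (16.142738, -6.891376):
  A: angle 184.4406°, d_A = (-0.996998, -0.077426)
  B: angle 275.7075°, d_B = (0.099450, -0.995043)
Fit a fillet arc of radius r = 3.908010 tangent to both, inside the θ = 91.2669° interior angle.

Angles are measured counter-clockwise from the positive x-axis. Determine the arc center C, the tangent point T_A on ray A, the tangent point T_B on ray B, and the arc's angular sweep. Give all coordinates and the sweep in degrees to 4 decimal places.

center=(12.6343,-11.0836) T_A=(12.3317,-7.1873) T_B=(16.5229,-10.6950) sweep=88.7331

bisector direction at 230.0740° = (-0.641797,-0.766875)
center distance |VC| = r/sin(θ/2) = 3.908010/sin(45.6335°) = 5.466658
C = V + |VC|·bis = (12.6343,-11.0836)
T_A = V + ((C−V)·d_A)·d_A = V + 3.8225·d_A = (12.3317,-7.1873)
T_B = V + ((C−V)·d_B)·d_B = V + 3.8225·d_B = (16.5229,-10.6950)
sweep = 180° − θ = 88.7331°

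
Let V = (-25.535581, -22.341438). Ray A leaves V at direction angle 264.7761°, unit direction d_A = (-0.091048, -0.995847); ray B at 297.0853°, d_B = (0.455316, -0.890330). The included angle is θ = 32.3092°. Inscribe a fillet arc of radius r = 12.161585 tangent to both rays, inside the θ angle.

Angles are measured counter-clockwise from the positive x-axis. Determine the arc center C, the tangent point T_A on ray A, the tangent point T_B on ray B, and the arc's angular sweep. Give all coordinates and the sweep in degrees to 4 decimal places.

center=(-17.2471,-65.2589) T_A=(-29.3582,-64.1517) T_B=(-6.4193,-59.7216) sweep=147.6908

bisector direction at 280.9307° = (0.189622,-0.981857)
center distance |VC| = r/sin(θ/2) = 12.161585/sin(16.1546°) = 43.710529
C = V + |VC|·bis = (-17.2471,-65.2589)
T_A = V + ((C−V)·d_A)·d_A = V + 41.9846·d_A = (-29.3582,-64.1517)
T_B = V + ((C−V)·d_B)·d_B = V + 41.9846·d_B = (-6.4193,-59.7216)
sweep = 180° − θ = 147.6908°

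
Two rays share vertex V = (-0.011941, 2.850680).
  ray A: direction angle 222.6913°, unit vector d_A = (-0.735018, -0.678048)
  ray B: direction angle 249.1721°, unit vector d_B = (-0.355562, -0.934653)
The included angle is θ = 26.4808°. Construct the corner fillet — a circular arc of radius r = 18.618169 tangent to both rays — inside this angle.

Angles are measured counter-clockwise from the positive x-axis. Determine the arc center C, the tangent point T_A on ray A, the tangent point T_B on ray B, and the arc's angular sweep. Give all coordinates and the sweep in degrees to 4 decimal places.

center=(-45.5484,-64.4866) T_A=(-58.1724,-50.8019) T_B=(-28.1468,-71.1065) sweep=153.5192

bisector direction at 235.9317° = (-0.560181,-0.828370)
center distance |VC| = r/sin(θ/2) = 18.618169/sin(13.2404°) = 81.288809
C = V + |VC|·bis = (-45.5484,-64.4866)
T_A = V + ((C−V)·d_A)·d_A = V + 79.1280·d_A = (-58.1724,-50.8019)
T_B = V + ((C−V)·d_B)·d_B = V + 79.1280·d_B = (-28.1468,-71.1065)
sweep = 180° − θ = 153.5192°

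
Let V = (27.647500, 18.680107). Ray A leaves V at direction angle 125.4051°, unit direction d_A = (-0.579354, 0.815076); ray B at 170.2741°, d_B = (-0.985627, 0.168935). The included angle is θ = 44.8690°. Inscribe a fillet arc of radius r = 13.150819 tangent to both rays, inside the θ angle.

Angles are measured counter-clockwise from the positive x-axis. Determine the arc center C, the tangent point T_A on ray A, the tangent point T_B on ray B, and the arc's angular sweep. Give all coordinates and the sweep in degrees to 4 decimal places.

bisector direction at 147.8396° = (-0.846561,0.532291)
center distance |VC| = r/sin(θ/2) = 13.150819/sin(22.4345°) = 34.459875
C = V + |VC|·bis = (-1.5249,37.0228)
T_A = V + ((C−V)·d_A)·d_A = V + 31.8518·d_A = (9.1940,44.6418)
T_B = V + ((C−V)·d_B)·d_B = V + 31.8518·d_B = (-3.7465,24.0610)
sweep = 180° − θ = 135.1310°

center=(-1.5249,37.0228) T_A=(9.1940,44.6418) T_B=(-3.7465,24.0610) sweep=135.1310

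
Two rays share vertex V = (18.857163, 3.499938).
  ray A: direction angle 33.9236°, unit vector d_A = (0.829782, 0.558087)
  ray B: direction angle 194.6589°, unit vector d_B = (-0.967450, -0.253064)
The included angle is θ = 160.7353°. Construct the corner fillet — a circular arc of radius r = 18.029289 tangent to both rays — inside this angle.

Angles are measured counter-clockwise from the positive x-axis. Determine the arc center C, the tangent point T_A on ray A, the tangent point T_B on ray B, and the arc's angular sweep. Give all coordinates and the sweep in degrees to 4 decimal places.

center=(11.3343,20.1680) T_A=(21.3962,5.2076) T_B=(15.8969,2.7256) sweep=19.2647

bisector direction at 114.2912° = (-0.411375,0.911466)
center distance |VC| = r/sin(θ/2) = 18.029289/sin(80.3676°) = 18.287106
C = V + |VC|·bis = (11.3343,20.1680)
T_A = V + ((C−V)·d_A)·d_A = V + 3.0599·d_A = (21.3962,5.2076)
T_B = V + ((C−V)·d_B)·d_B = V + 3.0599·d_B = (15.8969,2.7256)
sweep = 180° − θ = 19.2647°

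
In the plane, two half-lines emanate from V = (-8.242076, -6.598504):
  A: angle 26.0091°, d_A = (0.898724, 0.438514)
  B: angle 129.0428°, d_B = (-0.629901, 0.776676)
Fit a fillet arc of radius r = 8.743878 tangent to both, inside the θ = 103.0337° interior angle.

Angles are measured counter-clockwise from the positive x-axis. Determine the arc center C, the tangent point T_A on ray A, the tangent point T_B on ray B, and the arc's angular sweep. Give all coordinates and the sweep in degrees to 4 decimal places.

bisector direction at 77.5260° = (0.215997,0.976394)
center distance |VC| = r/sin(θ/2) = 8.743878/sin(51.5168°) = 11.170128
C = V + |VC|·bis = (-5.8294,4.3079)
T_A = V + ((C−V)·d_A)·d_A = V + 6.9510·d_A = (-1.9950,-3.5504)
T_B = V + ((C−V)·d_B)·d_B = V + 6.9510·d_B = (-12.6205,-1.1998)
sweep = 180° − θ = 76.9663°

center=(-5.8294,4.3079) T_A=(-1.9950,-3.5504) T_B=(-12.6205,-1.1998) sweep=76.9663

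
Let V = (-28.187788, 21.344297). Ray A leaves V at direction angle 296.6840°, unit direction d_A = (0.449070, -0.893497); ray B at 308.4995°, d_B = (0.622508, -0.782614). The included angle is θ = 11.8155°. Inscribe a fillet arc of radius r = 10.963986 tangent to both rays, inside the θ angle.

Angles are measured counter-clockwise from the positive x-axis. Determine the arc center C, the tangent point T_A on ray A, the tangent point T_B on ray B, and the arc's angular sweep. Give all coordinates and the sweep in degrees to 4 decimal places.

bisector direction at 302.5917° = (0.538649,-0.842530)
center distance |VC| = r/sin(θ/2) = 10.963986/sin(5.9078°) = 106.521877
C = V + |VC|·bis = (29.1902,-68.4036)
T_A = V + ((C−V)·d_A)·d_A = V + 105.9561·d_A = (19.3939,-73.3272)
T_B = V + ((C−V)·d_B)·d_B = V + 105.9561·d_B = (37.7707,-61.5784)
sweep = 180° − θ = 168.1845°

center=(29.1902,-68.4036) T_A=(19.3939,-73.3272) T_B=(37.7707,-61.5784) sweep=168.1845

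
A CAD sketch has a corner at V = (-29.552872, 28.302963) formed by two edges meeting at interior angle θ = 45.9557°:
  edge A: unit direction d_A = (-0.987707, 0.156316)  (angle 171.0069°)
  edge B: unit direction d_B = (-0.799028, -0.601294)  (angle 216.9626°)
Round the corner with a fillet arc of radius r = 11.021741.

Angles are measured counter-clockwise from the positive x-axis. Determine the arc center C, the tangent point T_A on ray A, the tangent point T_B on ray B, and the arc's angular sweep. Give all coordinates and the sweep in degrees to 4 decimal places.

center=(-56.9497,21.4799) T_A=(-55.2269,32.3662) T_B=(-50.3224,12.6732) sweep=134.0443

bisector direction at 193.9847° = (-0.970360,-0.241664)
center distance |VC| = r/sin(θ/2) = 11.021741/sin(22.9779°) = 28.233709
C = V + |VC|·bis = (-56.9497,21.4799)
T_A = V + ((C−V)·d_A)·d_A = V + 25.9935·d_A = (-55.2269,32.3662)
T_B = V + ((C−V)·d_B)·d_B = V + 25.9935·d_B = (-50.3224,12.6732)
sweep = 180° − θ = 134.0443°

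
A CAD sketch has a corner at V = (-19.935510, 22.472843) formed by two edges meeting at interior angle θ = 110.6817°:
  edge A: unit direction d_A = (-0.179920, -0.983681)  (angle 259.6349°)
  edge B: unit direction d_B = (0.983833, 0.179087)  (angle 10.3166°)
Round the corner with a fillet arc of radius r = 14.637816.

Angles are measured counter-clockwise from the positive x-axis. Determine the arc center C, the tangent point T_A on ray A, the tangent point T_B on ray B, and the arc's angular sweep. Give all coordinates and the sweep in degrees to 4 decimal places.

center=(-7.3574,9.8841) T_A=(-21.7563,12.5177) T_B=(-9.9789,24.2853) sweep=69.3183

bisector direction at 314.9758° = (0.706807,-0.707406)
center distance |VC| = r/sin(θ/2) = 14.637816/sin(55.3409°) = 17.795661
C = V + |VC|·bis = (-7.3574,9.8841)
T_A = V + ((C−V)·d_A)·d_A = V + 10.1203·d_A = (-21.7563,12.5177)
T_B = V + ((C−V)·d_B)·d_B = V + 10.1203·d_B = (-9.9789,24.2853)
sweep = 180° − θ = 69.3183°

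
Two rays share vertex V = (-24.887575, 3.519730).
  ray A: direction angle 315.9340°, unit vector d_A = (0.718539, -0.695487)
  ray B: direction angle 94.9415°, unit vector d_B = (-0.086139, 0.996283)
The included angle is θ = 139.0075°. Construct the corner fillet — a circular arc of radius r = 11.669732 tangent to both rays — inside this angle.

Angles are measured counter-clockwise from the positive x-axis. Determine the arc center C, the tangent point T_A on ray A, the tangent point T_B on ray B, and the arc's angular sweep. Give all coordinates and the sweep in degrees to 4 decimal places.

bisector direction at 25.4378° = (0.903052,0.429530)
center distance |VC| = r/sin(θ/2) = 11.669732/sin(69.5037°) = 12.458410
C = V + |VC|·bis = (-13.6370,8.8710)
T_A = V + ((C−V)·d_A)·d_A = V + 4.3623·d_A = (-21.7531,0.4858)
T_B = V + ((C−V)·d_B)·d_B = V + 4.3623·d_B = (-25.2633,7.8658)
sweep = 180° − θ = 40.9925°

center=(-13.6370,8.8710) T_A=(-21.7531,0.4858) T_B=(-25.2633,7.8658) sweep=40.9925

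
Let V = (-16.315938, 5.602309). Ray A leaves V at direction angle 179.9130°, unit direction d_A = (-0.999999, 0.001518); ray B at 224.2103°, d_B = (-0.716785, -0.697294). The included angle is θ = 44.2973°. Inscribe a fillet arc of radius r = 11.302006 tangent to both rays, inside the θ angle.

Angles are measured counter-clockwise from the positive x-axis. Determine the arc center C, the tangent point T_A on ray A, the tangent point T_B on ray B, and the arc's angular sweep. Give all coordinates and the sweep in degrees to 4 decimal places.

center=(-44.0989,-5.6575) T_A=(-44.0817,5.6445) T_B=(-36.2181,-13.7586) sweep=135.7027

bisector direction at 202.0617° = (-0.926780,-0.375604)
center distance |VC| = r/sin(θ/2) = 11.302006/sin(22.1486°) = 29.977933
C = V + |VC|·bis = (-44.0989,-5.6575)
T_A = V + ((C−V)·d_A)·d_A = V + 27.7658·d_A = (-44.0817,5.6445)
T_B = V + ((C−V)·d_B)·d_B = V + 27.7658·d_B = (-36.2181,-13.7586)
sweep = 180° − θ = 135.7027°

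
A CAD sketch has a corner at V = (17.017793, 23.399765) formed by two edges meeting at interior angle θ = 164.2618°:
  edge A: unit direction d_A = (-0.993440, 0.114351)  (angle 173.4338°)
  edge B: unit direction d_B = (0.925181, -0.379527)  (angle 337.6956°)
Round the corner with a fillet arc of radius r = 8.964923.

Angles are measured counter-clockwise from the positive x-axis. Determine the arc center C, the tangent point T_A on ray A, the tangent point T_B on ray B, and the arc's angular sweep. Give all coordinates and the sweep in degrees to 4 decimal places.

bisector direction at 255.5647° = (-0.249287,-0.968430)
center distance |VC| = r/sin(θ/2) = 8.964923/sin(82.1309°) = 9.050144
C = V + |VC|·bis = (14.7617,14.6353)
T_A = V + ((C−V)·d_A)·d_A = V + 1.2391·d_A = (15.7869,23.5415)
T_B = V + ((C−V)·d_B)·d_B = V + 1.2391·d_B = (18.1641,22.9295)
sweep = 180° − θ = 15.7382°

center=(14.7617,14.6353) T_A=(15.7869,23.5415) T_B=(18.1641,22.9295) sweep=15.7382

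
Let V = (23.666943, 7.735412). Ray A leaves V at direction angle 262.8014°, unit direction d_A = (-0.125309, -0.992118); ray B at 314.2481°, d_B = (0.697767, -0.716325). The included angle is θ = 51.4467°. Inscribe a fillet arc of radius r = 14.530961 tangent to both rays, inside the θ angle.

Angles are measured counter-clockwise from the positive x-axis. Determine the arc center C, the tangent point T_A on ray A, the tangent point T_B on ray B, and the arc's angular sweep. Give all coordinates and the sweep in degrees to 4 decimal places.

bisector direction at 288.5248° = (0.317714,-0.948187)
center distance |VC| = r/sin(θ/2) = 14.530961/sin(25.7233°) = 33.479451
C = V + |VC|·bis = (34.3038,-24.0094)
T_A = V + ((C−V)·d_A)·d_A = V + 30.1616·d_A = (19.8874,-22.1885)
T_B = V + ((C−V)·d_B)·d_B = V + 30.1616·d_B = (44.7127,-13.8701)
sweep = 180° − θ = 128.5533°

center=(34.3038,-24.0094) T_A=(19.8874,-22.1885) T_B=(44.7127,-13.8701) sweep=128.5533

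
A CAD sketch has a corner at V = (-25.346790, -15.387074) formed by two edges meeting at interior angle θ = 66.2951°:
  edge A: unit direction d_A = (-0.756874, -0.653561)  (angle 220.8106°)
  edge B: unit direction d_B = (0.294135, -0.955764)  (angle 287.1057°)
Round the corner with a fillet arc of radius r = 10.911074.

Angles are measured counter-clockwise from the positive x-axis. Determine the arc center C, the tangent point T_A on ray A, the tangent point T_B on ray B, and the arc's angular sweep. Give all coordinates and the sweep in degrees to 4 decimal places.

center=(-30.8610,-34.5646) T_A=(-37.9921,-26.3063) T_B=(-20.4326,-31.3552) sweep=113.7049

bisector direction at 253.9581° = (-0.276339,-0.961060)
center distance |VC| = r/sin(θ/2) = 10.911074/sin(33.1476°) = 19.954524
C = V + |VC|·bis = (-30.8610,-34.5646)
T_A = V + ((C−V)·d_A)·d_A = V + 16.7072·d_A = (-37.9921,-26.3063)
T_B = V + ((C−V)·d_B)·d_B = V + 16.7072·d_B = (-20.4326,-31.3552)
sweep = 180° − θ = 113.7049°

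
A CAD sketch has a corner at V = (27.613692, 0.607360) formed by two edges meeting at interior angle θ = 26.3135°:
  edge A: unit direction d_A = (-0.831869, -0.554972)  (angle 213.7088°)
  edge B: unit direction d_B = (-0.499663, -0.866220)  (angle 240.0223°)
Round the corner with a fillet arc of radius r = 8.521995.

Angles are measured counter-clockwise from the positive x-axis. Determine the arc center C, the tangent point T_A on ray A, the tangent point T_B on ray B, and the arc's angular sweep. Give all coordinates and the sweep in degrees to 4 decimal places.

center=(2.0153,-26.7147) T_A=(-2.7141,-19.6255) T_B=(9.3972,-30.9728) sweep=153.6865

bisector direction at 226.8655° = (-0.683713,-0.729751)
center distance |VC| = r/sin(θ/2) = 8.521995/sin(13.1568°) = 37.440246
C = V + |VC|·bis = (2.0153,-26.7147)
T_A = V + ((C−V)·d_A)·d_A = V + 36.4575·d_A = (-2.7141,-19.6255)
T_B = V + ((C−V)·d_B)·d_B = V + 36.4575·d_B = (9.3972,-30.9728)
sweep = 180° − θ = 153.6865°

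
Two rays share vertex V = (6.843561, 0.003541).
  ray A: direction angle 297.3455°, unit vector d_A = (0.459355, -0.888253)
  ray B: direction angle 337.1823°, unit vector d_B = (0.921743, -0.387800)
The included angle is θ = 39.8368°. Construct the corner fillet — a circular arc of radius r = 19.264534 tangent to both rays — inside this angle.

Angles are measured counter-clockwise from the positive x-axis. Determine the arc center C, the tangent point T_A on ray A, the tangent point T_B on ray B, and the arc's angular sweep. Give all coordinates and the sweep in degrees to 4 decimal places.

center=(48.3766,-38.3706) T_A=(31.2649,-47.2198) T_B=(55.8474,-20.6136) sweep=140.1632

bisector direction at 317.2639° = (0.734487,-0.678623)
center distance |VC| = r/sin(θ/2) = 19.264534/sin(19.9184°) = 56.547051
C = V + |VC|·bis = (48.3766,-38.3706)
T_A = V + ((C−V)·d_A)·d_A = V + 53.1643·d_A = (31.2649,-47.2198)
T_B = V + ((C−V)·d_B)·d_B = V + 53.1643·d_B = (55.8474,-20.6136)
sweep = 180° − θ = 140.1632°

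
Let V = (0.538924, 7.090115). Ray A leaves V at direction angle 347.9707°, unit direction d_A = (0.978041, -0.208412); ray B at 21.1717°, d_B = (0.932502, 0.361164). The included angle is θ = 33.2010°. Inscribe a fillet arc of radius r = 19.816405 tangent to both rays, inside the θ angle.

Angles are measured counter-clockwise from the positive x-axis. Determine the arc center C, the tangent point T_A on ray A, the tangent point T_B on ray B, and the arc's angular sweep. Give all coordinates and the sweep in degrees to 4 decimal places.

bisector direction at 4.5712° = (0.996819,0.079698)
center distance |VC| = r/sin(θ/2) = 19.816405/sin(16.6005°) = 69.361679
C = V + |VC|·bis = (69.6800,12.6181)
T_A = V + ((C−V)·d_A)·d_A = V + 66.4707·d_A = (65.5500,-6.7632)
T_B = V + ((C−V)·d_B)·d_B = V + 66.4707·d_B = (62.5230,31.0969)
sweep = 180° − θ = 146.7990°

center=(69.6800,12.6181) T_A=(65.5500,-6.7632) T_B=(62.5230,31.0969) sweep=146.7990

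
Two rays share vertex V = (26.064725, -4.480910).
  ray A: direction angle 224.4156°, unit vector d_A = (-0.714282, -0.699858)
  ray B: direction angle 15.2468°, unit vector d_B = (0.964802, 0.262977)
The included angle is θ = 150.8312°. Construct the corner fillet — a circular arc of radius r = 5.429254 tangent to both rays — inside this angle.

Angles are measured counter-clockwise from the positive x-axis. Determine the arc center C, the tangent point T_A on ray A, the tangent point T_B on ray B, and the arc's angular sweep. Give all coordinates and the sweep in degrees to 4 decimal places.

center=(28.8554,-9.3476) T_A=(25.0557,-5.4696) T_B=(27.4276,-4.1094) sweep=29.1688

bisector direction at 299.8312° = (0.497446,-0.867495)
center distance |VC| = r/sin(θ/2) = 5.429254/sin(75.4156°) = 5.610021
C = V + |VC|·bis = (28.8554,-9.3476)
T_A = V + ((C−V)·d_A)·d_A = V + 1.4126·d_A = (25.0557,-5.4696)
T_B = V + ((C−V)·d_B)·d_B = V + 1.4126·d_B = (27.4276,-4.1094)
sweep = 180° − θ = 29.1688°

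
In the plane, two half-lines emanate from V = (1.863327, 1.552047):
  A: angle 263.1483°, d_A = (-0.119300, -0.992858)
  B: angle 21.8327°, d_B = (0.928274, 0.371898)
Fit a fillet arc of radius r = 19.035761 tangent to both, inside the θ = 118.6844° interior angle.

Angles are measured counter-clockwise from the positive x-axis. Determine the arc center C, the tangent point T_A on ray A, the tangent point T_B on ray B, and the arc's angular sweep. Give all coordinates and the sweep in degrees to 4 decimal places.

center=(19.4170,-11.9220) T_A=(0.5172,-9.6510) T_B=(12.3376,5.7484) sweep=61.3156

bisector direction at 322.4905° = (0.793252,-0.608893)
center distance |VC| = r/sin(θ/2) = 19.035761/sin(59.3422°) = 22.128737
C = V + |VC|·bis = (19.4170,-11.9220)
T_A = V + ((C−V)·d_A)·d_A = V + 11.2837·d_A = (0.5172,-9.6510)
T_B = V + ((C−V)·d_B)·d_B = V + 11.2837·d_B = (12.3376,5.7484)
sweep = 180° − θ = 61.3156°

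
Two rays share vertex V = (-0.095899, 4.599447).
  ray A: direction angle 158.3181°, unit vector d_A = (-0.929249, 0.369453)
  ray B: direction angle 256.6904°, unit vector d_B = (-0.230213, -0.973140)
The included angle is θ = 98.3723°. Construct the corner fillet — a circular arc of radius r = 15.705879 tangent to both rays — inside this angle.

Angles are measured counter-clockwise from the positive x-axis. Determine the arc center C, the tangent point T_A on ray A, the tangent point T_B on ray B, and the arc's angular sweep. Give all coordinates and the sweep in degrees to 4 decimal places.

center=(-18.5024,-4.9841) T_A=(-12.6998,9.6106) T_B=(-3.2184,-8.5998) sweep=81.6277

bisector direction at 207.5042° = (-0.886977,-0.461814)
center distance |VC| = r/sin(θ/2) = 15.705879/sin(49.1861°) = 20.751995
C = V + |VC|·bis = (-18.5024,-4.9841)
T_A = V + ((C−V)·d_A)·d_A = V + 13.5636·d_A = (-12.6998,9.6106)
T_B = V + ((C−V)·d_B)·d_B = V + 13.5636·d_B = (-3.2184,-8.5998)
sweep = 180° − θ = 81.6277°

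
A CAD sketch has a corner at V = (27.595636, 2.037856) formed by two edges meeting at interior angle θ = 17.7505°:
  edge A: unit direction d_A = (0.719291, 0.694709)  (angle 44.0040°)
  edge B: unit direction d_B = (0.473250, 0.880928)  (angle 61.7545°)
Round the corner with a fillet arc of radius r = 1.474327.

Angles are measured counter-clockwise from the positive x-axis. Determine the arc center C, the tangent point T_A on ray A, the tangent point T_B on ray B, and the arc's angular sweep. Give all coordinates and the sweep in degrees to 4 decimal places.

bisector direction at 52.8792° = (0.603497,0.797365)
center distance |VC| = r/sin(θ/2) = 1.474327/sin(8.8752°) = 9.555954
C = V + |VC|·bis = (33.3626,9.6574)
T_A = V + ((C−V)·d_A)·d_A = V + 9.4415·d_A = (34.3869,8.5970)
T_B = V + ((C−V)·d_B)·d_B = V + 9.4415·d_B = (32.0638,10.3552)
sweep = 180° − θ = 162.2495°

center=(33.3626,9.6574) T_A=(34.3869,8.5970) T_B=(32.0638,10.3552) sweep=162.2495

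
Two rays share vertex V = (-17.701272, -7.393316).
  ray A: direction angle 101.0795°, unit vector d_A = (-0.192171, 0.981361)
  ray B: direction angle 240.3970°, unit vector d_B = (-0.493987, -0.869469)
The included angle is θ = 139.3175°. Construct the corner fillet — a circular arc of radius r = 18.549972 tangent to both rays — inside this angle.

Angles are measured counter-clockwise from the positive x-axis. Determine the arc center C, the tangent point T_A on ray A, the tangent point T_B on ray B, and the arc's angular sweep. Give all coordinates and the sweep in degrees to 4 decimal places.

center=(-37.2271,-4.2092) T_A=(-19.0228,-0.6445) T_B=(-21.0984,-13.3727) sweep=40.6825

bisector direction at 170.7382° = (-0.986963,0.160945)
center distance |VC| = r/sin(θ/2) = 18.549972/sin(69.6587°) = 19.783705
C = V + |VC|·bis = (-37.2271,-4.2092)
T_A = V + ((C−V)·d_A)·d_A = V + 6.8770·d_A = (-19.0228,-0.6445)
T_B = V + ((C−V)·d_B)·d_B = V + 6.8770·d_B = (-21.0984,-13.3727)
sweep = 180° − θ = 40.6825°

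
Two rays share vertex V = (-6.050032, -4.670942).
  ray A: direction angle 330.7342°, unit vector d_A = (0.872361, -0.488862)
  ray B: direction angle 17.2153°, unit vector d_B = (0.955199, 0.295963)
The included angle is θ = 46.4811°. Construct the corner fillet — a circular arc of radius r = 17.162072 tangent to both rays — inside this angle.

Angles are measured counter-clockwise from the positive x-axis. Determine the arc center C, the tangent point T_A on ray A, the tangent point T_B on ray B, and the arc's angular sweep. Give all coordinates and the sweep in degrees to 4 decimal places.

center=(37.2029,-9.2363) T_A=(28.8130,-24.2078) T_B=(32.1235,7.1569) sweep=133.5189

bisector direction at 353.9748° = (0.994476,-0.104967)
center distance |VC| = r/sin(θ/2) = 17.162072/sin(23.2405°) = 43.493174
C = V + |VC|·bis = (37.2029,-9.2363)
T_A = V + ((C−V)·d_A)·d_A = V + 39.9640·d_A = (28.8130,-24.2078)
T_B = V + ((C−V)·d_B)·d_B = V + 39.9640·d_B = (32.1235,7.1569)
sweep = 180° − θ = 133.5189°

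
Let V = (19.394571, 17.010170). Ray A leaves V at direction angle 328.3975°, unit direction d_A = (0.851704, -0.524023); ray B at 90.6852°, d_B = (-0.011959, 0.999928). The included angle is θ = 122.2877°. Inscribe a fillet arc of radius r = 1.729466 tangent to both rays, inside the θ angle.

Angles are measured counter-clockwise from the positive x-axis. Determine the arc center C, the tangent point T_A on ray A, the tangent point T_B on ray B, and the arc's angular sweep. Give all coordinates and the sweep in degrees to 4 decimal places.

center=(21.1125,17.9838) T_A=(20.2062,16.5108) T_B=(19.3832,17.9631) sweep=57.7123

bisector direction at 29.5413° = (0.870000,0.493052)
center distance |VC| = r/sin(θ/2) = 1.729466/sin(61.1439°) = 1.974650
C = V + |VC|·bis = (21.1125,17.9838)
T_A = V + ((C−V)·d_A)·d_A = V + 0.9530·d_A = (20.2062,16.5108)
T_B = V + ((C−V)·d_B)·d_B = V + 0.9530·d_B = (19.3832,17.9631)
sweep = 180° − θ = 57.7123°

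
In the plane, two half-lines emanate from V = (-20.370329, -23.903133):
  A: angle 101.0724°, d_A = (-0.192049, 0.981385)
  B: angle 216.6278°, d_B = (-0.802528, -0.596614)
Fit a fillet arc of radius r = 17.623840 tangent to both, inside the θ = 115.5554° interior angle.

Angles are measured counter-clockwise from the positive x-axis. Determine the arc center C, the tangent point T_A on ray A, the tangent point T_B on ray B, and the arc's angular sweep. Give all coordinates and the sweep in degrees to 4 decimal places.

center=(-39.7994,-16.3866) T_A=(-22.5036,-13.0020) T_B=(-29.2847,-30.5303) sweep=64.4446

bisector direction at 158.8501° = (-0.932640,0.360809)
center distance |VC| = r/sin(θ/2) = 17.623840/sin(57.7777°) = 20.832314
C = V + |VC|·bis = (-39.7994,-16.3866)
T_A = V + ((C−V)·d_A)·d_A = V + 11.1079·d_A = (-22.5036,-13.0020)
T_B = V + ((C−V)·d_B)·d_B = V + 11.1079·d_B = (-29.2847,-30.5303)
sweep = 180° − θ = 64.4446°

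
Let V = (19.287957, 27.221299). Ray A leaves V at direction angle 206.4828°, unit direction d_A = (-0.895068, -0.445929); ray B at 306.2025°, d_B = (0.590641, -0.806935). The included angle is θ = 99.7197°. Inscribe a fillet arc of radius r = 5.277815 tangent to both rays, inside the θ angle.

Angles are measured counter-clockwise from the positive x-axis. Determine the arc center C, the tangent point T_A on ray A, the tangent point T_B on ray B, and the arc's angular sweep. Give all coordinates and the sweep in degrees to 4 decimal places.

bisector direction at 256.3427° = (-0.236115,-0.971725)
center distance |VC| = r/sin(θ/2) = 5.277815/sin(49.8599°) = 6.903889
C = V + |VC|·bis = (17.6578,20.5126)
T_A = V + ((C−V)·d_A)·d_A = V + 4.4507·d_A = (15.3043,25.2366)
T_B = V + ((C−V)·d_B)·d_B = V + 4.4507·d_B = (21.9167,23.6299)
sweep = 180° − θ = 80.2803°

center=(17.6578,20.5126) T_A=(15.3043,25.2366) T_B=(21.9167,23.6299) sweep=80.2803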